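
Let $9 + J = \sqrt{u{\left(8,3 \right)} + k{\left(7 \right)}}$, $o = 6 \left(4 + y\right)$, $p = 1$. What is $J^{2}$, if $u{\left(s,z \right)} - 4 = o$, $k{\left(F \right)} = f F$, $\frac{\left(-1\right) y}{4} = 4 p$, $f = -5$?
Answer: $\left(9 - i \sqrt{103}\right)^{2} \approx -22.0 - 182.68 i$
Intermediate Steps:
$y = -16$ ($y = - 4 \cdot 4 \cdot 1 = \left(-4\right) 4 = -16$)
$o = -72$ ($o = 6 \left(4 - 16\right) = 6 \left(-12\right) = -72$)
$k{\left(F \right)} = - 5 F$
$u{\left(s,z \right)} = -68$ ($u{\left(s,z \right)} = 4 - 72 = -68$)
$J = -9 + i \sqrt{103}$ ($J = -9 + \sqrt{-68 - 35} = -9 + \sqrt{-103} = -9 + i \sqrt{103} \approx -9.0 + 10.149 i$)
$J^{2} = \left(-9 + i \sqrt{103}\right)^{2}$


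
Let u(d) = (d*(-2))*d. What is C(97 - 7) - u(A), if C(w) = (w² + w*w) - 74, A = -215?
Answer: 108576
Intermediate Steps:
u(d) = -2*d² (u(d) = (-2*d)*d = -2*d²)
C(w) = -74 + 2*w² (C(w) = (w² + w²) - 74 = 2*w² - 74 = -74 + 2*w²)
C(97 - 7) - u(A) = (-74 + 2*(97 - 7)²) - (-2)*(-215)² = (-74 + 2*90²) - (-2)*46225 = (-74 + 2*8100) - 1*(-92450) = (-74 + 16200) + 92450 = 16126 + 92450 = 108576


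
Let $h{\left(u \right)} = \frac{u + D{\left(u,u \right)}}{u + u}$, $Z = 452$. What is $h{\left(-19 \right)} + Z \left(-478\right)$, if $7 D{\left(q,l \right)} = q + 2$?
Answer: $- \frac{28735373}{133} \approx -2.1606 \cdot 10^{5}$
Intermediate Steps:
$D{\left(q,l \right)} = \frac{2}{7} + \frac{q}{7}$ ($D{\left(q,l \right)} = \frac{q + 2}{7} = \frac{2 + q}{7} = \frac{2}{7} + \frac{q}{7}$)
$h{\left(u \right)} = \frac{\frac{2}{7} + \frac{8 u}{7}}{2 u}$ ($h{\left(u \right)} = \frac{u + \left(\frac{2}{7} + \frac{u}{7}\right)}{u + u} = \frac{\frac{2}{7} + \frac{8 u}{7}}{2 u}$)
$h{\left(-19 \right)} + Z \left(-478\right) = \frac{1 + 4 \left(-19\right)}{7 \left(-19\right)} + 452 \left(-478\right) = \frac{1}{7} \left(- \frac{1}{19}\right) \left(1 - 76\right) - 216056 = \frac{1}{7} \left(- \frac{1}{19}\right) \left(-75\right) - 216056 = \frac{75}{133} - 216056 = - \frac{28735373}{133}$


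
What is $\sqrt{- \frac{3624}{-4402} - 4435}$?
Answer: $\frac{i \sqrt{21480930223}}{2201} \approx 66.59 i$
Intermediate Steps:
$\sqrt{- \frac{3624}{-4402} - 4435} = \sqrt{\left(-3624\right) \left(- \frac{1}{4402}\right) - 4435} = \sqrt{\frac{1812}{2201} - 4435} = \sqrt{- \frac{9759623}{2201}} = \frac{i \sqrt{21480930223}}{2201}$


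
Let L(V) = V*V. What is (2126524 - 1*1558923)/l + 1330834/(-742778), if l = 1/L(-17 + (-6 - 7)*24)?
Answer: 22817285905583732/371389 ≈ 6.1438e+10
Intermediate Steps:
L(V) = V**2
l = 1/108241 (l = 1/((-17 + (-6 - 7)*24)**2) = 1/((-17 - 13*24)**2) = 1/((-17 - 312)**2) = 1/((-329)**2) = 1/108241 ≈ 9.2386e-6)
(2126524 - 1*1558923)/l + 1330834/(-742778) = (2126524 - 1*1558923)/(1/108241) + 1330834/(-742778) = (2126524 - 1558923)*108241 + 1330834*(-1/742778) = 567601*108241 - 665417/371389 = 61437699841 - 665417/371389 = 22817285905583732/371389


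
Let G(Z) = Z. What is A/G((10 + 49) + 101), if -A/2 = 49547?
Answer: -49547/80 ≈ -619.34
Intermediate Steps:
A = -99094 (A = -2*49547 = -99094)
A/G((10 + 49) + 101) = -99094/((10 + 49) + 101) = -99094/(59 + 101) = -99094/160 = -99094*1/160 = -49547/80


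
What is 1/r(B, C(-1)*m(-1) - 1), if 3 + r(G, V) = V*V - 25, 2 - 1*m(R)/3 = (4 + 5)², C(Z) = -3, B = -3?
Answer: 1/504072 ≈ 1.9838e-6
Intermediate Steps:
m(R) = -237 (m(R) = 6 - 3*(4 + 5)² = 6 - 3*9² = 6 - 3*81 = 6 - 243 = -237)
r(G, V) = -28 + V² (r(G, V) = -3 + (V*V - 25) = -3 + (V² - 25) = -3 + (-25 + V²) = -28 + V²)
1/r(B, C(-1)*m(-1) - 1) = 1/(-28 + (-3*(-237) - 1)²) = 1/(-28 + (711 - 1)²) = 1/(-28 + 710²) = 1/(-28 + 504100) = 1/504072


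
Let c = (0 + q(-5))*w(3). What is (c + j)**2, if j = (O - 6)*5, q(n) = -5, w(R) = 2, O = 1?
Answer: 1225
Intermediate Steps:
j = -25 (j = (1 - 6)*5 = -5*5 = -25)
c = -10 (c = (0 - 5)*2 = -5*2 = -10)
(c + j)**2 = (-10 - 25)**2 = (-35)**2 = 1225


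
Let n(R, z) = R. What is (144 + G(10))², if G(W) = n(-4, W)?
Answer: 19600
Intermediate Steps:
G(W) = -4
(144 + G(10))² = (144 - 4)² = 140² = 19600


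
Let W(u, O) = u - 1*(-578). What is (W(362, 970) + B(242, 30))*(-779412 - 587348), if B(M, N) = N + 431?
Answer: -1914830760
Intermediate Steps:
B(M, N) = 431 + N
W(u, O) = 578 + u (W(u, O) = u + 578 = 578 + u)
(W(362, 970) + B(242, 30))*(-779412 - 587348) = ((578 + 362) + (431 + 30))*(-779412 - 587348) = (940 + 461)*(-1366760) = 1401*(-1366760) = -1914830760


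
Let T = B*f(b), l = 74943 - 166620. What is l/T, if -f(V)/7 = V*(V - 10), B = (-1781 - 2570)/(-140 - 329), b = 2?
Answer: -6142359/69616 ≈ -88.232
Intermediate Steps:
B = 4351/469 (B = -4351/(-469) = -4351*(-1/469) = 4351/469 ≈ 9.2772)
f(V) = -7*V*(-10 + V) (f(V) = -7*V*(V - 10) = -7*V*(-10 + V))
l = -91677
T = 69616/67 (T = 4351*(7*2*(10 - 1*2))/469 = 4351*(7*2*(10 - 2))/469 = 4351*(7*2*8)/469 = (4351/469)*112 = 69616/67 ≈ 1039.0)
l/T = -91677/69616/67 = -91677*67/69616 = -6142359/69616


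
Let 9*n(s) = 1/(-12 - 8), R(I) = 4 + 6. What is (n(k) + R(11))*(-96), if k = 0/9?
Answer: -14392/15 ≈ -959.47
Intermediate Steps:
k = 0 (k = 0*(⅑) = 0)
R(I) = 10
n(s) = -1/180 (n(s) = 1/(9*(-12 - 8)) = (⅑)/(-20) = (⅑)*(-1/20) = -1/180)
(n(k) + R(11))*(-96) = (-1/180 + 10)*(-96) = (1799/180)*(-96) = -14392/15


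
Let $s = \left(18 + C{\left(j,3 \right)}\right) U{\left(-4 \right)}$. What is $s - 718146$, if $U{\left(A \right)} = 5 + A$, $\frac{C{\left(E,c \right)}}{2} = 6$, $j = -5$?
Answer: $-718116$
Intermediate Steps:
$C{\left(E,c \right)} = 12$ ($C{\left(E,c \right)} = 2 \cdot 6 = 12$)
$s = 30$ ($s = \left(18 + 12\right) \left(5 - 4\right) = 30 \cdot 1 = 30$)
$s - 718146 = 30 - 718146 = -718116$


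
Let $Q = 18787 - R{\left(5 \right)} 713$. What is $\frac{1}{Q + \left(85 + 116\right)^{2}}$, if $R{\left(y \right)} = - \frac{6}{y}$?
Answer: $\frac{5}{300218} \approx 1.6655 \cdot 10^{-5}$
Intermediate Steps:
$Q = \frac{98213}{5}$ ($Q = 18787 - - \frac{6}{5} \cdot 713 = 18787 - \left(-6\right) \frac{1}{5} \cdot 713 = 18787 - \left(- \frac{6}{5}\right) 713 = 18787 - - \frac{4278}{5} = 18787 + \frac{4278}{5} = \frac{98213}{5} \approx 19643.0$)
$\frac{1}{Q + \left(85 + 116\right)^{2}} = \frac{1}{\frac{98213}{5} + \left(85 + 116\right)^{2}} = \frac{1}{\frac{98213}{5} + 201^{2}} = \frac{1}{\frac{98213}{5} + 40401} = \frac{1}{\frac{300218}{5}} = \frac{5}{300218}$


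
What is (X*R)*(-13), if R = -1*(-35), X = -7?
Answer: 3185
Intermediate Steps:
R = 35
(X*R)*(-13) = -7*35*(-13) = -245*(-13) = 3185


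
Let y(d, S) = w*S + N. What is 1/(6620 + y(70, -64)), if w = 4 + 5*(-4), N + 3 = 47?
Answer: 1/7688 ≈ 0.00013007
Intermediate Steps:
N = 44 (N = -3 + 47 = 44)
w = -16 (w = 4 - 20 = -16)
y(d, S) = 44 - 16*S (y(d, S) = -16*S + 44 = 44 - 16*S)
1/(6620 + y(70, -64)) = 1/(6620 + (44 - 16*(-64))) = 1/(6620 + (44 + 1024)) = 1/(6620 + 1068) = 1/7688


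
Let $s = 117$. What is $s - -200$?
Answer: $317$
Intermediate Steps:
$s - -200 = 117 - -200 = 117 + 200 = 317$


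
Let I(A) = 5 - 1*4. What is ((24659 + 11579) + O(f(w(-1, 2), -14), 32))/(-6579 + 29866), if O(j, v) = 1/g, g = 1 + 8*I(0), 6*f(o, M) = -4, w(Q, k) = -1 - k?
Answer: 326143/209583 ≈ 1.5562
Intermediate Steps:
f(o, M) = -⅔ (f(o, M) = (⅙)*(-4) = -⅔)
I(A) = 1 (I(A) = 5 - 4 = 1)
g = 9 (g = 1 + 8*1 = 1 + 8 = 9)
O(j, v) = ⅑ (O(j, v) = 1/9 = ⅑)
((24659 + 11579) + O(f(w(-1, 2), -14), 32))/(-6579 + 29866) = ((24659 + 11579) + ⅑)/(-6579 + 29866) = (36238 + ⅑)/23287 = (326143/9)*(1/23287) = 326143/209583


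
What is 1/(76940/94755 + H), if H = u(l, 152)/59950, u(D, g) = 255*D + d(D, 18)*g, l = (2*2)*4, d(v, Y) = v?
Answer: 51641475/47541796 ≈ 1.0862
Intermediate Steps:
l = 16 (l = 4*4 = 16)
u(D, g) = 255*D + D*g
H = 296/2725 (H = (16*(255 + 152))/59950 = (16*407)*(1/59950) = 6512*(1/59950) = 296/2725 ≈ 0.10862)
1/(76940/94755 + H) = 1/(76940/94755 + 296/2725) = 1/(76940*(1/94755) + 296/2725) = 1/(15388/18951 + 296/2725) = 1/(47541796/51641475) = 51641475/47541796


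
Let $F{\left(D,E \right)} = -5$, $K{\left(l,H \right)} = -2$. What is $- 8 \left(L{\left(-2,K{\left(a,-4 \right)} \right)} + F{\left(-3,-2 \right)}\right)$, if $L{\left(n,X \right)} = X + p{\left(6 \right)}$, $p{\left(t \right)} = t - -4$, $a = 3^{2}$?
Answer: $-24$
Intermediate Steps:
$a = 9$
$p{\left(t \right)} = 4 + t$ ($p{\left(t \right)} = t + 4 = 4 + t$)
$L{\left(n,X \right)} = 10 + X$ ($L{\left(n,X \right)} = X + \left(4 + 6\right) = X + 10 = 10 + X$)
$- 8 \left(L{\left(-2,K{\left(a,-4 \right)} \right)} + F{\left(-3,-2 \right)}\right) = - 8 \left(\left(10 - 2\right) - 5\right) = - 8 \left(8 - 5\right) = \left(-8\right) 3 = -24$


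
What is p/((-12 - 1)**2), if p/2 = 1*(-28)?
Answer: -56/169 ≈ -0.33136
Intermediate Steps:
p = -56 (p = 2*(1*(-28)) = 2*(-28) = -56)
p/((-12 - 1)**2) = -56/(-12 - 1)**2 = -56/((-13)**2) = -56/169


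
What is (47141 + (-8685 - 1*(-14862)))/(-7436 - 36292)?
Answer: -26659/21864 ≈ -1.2193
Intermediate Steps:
(47141 + (-8685 - 1*(-14862)))/(-7436 - 36292) = (47141 + (-8685 + 14862))/(-43728) = (47141 + 6177)*(-1/43728) = 53318*(-1/43728) = -26659/21864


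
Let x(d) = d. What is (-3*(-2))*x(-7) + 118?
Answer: 76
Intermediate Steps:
(-3*(-2))*x(-7) + 118 = -3*(-2)*(-7) + 118 = 6*(-7) + 118 = -42 + 118 = 76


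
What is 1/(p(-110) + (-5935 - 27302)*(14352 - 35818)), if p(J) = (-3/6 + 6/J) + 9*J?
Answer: 110/78481089659 ≈ 1.4016e-9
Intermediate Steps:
p(J) = -½ + 6/J + 9*J (p(J) = (-3*⅙ + 6/J) + 9*J = (-½ + 6/J) + 9*J = -½ + 6/J + 9*J)
1/(p(-110) + (-5935 - 27302)*(14352 - 35818)) = 1/((-½ + 6/(-110) + 9*(-110)) + (-5935 - 27302)*(14352 - 35818)) = 1/((-½ + 6*(-1/110) - 990) - 33237*(-21466)) = 1/((-½ - 3/55 - 990) + 713465442) = 1/(-108961/110 + 713465442) = 1/(78481089659/110) = 110/78481089659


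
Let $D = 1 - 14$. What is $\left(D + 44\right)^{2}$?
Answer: $961$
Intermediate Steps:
$D = -13$ ($D = 1 - 14 = -13$)
$\left(D + 44\right)^{2} = \left(-13 + 44\right)^{2} = 31^{2} = 961$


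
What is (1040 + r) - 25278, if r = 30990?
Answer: 6752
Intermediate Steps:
(1040 + r) - 25278 = (1040 + 30990) - 25278 = 32030 - 25278 = 6752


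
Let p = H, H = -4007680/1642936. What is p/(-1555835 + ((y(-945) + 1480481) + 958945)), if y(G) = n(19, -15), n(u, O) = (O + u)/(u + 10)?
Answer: -14527840/5262353375481 ≈ -2.7607e-6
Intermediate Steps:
n(u, O) = (O + u)/(10 + u)
y(G) = 4/29 (y(G) = (-15 + 19)/(10 + 19) = 4/29)
H = -500960/205367 (H = -4007680*1/1642936 = -500960/205367 ≈ -2.4393)
p = -500960/205367 ≈ -2.4393
p/(-1555835 + ((y(-945) + 1480481) + 958945)) = -500960/(205367*(-1555835 + ((4/29 + 1480481) + 958945))) = -500960/(205367*(-1555835 + (42933953/29 + 958945))) = -500960/(205367*(-1555835 + 70743358/29)) = -500960/(205367*25624143/29) = -500960/205367*29/25624143 = -14527840/5262353375481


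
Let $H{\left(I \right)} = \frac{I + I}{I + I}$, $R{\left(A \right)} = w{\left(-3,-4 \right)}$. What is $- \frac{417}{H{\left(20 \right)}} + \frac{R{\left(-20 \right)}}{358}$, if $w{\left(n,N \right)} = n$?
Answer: $- \frac{149289}{358} \approx -417.01$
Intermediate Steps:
$R{\left(A \right)} = -3$
$H{\left(I \right)} = 1$ ($H{\left(I \right)} = \frac{2 I}{2 I} = 2 I \frac{1}{2 I} = 1$)
$- \frac{417}{H{\left(20 \right)}} + \frac{R{\left(-20 \right)}}{358} = - \frac{417}{1} - \frac{3}{358} = \left(-417\right) 1 - \frac{3}{358} = -417 - \frac{3}{358} = - \frac{149289}{358}$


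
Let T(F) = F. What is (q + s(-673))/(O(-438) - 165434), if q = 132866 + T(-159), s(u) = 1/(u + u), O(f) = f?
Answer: -178623621/223263712 ≈ -0.80006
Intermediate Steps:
s(u) = 1/(2*u)
q = 132707 (q = 132866 - 159 = 132707)
(q + s(-673))/(O(-438) - 165434) = (132707 + (1/2)/(-673))/(-438 - 165434) = (132707 + (1/2)*(-1/673))/(-165872) = (132707 - 1/1346)*(-1/165872) = (178623621/1346)*(-1/165872) = -178623621/223263712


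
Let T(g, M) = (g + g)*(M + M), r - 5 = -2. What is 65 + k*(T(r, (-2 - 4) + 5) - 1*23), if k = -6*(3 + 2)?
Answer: 1115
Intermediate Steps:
r = 3 (r = 5 - 2 = 3)
T(g, M) = 4*M*g (T(g, M) = (2*g)*(2*M) = 4*M*g)
k = -30 (k = -6*5 = -30)
65 + k*(T(r, (-2 - 4) + 5) - 1*23) = 65 - 30*(4*((-2 - 4) + 5)*3 - 1*23) = 65 - 30*(4*(-6 + 5)*3 - 23) = 65 - 30*(4*(-1)*3 - 23) = 65 - 30*(-12 - 23) = 65 - 30*(-35) = 65 + 1050 = 1115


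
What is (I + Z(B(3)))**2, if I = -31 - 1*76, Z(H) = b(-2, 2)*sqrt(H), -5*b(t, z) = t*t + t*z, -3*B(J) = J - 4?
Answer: 11449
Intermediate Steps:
B(J) = 4/3 - J/3 (B(J) = -(J - 4)/3 = -(-4 + J)/3 = 4/3 - J/3)
b(t, z) = -t**2/5 - t*z/5 (b(t, z) = -(t*t + t*z)/5 = -(t**2 + t*z)/5 = -t**2/5 - t*z/5)
Z(H) = 0 (Z(H) = (-1/5*(-2)*(-2 + 2))*sqrt(H) = (-1/5*(-2)*0)*sqrt(H) = 0*sqrt(H) = 0)
I = -107 (I = -31 - 76 = -107)
(I + Z(B(3)))**2 = (-107 + 0)**2 = (-107)**2 = 11449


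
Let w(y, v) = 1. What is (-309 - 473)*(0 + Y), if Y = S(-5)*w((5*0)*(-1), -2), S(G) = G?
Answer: 3910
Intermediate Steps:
Y = -5 (Y = -5*1 = -5)
(-309 - 473)*(0 + Y) = (-309 - 473)*(0 - 5) = -782*(-5) = 3910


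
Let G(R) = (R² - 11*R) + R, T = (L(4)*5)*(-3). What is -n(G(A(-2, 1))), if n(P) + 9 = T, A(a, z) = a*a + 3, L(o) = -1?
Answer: -6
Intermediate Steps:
A(a, z) = 3 + a² (A(a, z) = a² + 3 = 3 + a²)
T = 15 (T = -1*5*(-3) = -5*(-3) = 15)
G(R) = R² - 10*R
n(P) = 6 (n(P) = -9 + 15 = 6)
-n(G(A(-2, 1))) = -1*6 = -6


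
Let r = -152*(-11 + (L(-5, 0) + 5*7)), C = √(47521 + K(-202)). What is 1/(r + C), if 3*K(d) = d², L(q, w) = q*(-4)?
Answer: -20064/134004665 - √550101/134004665 ≈ -0.00015526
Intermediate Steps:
L(q, w) = -4*q
K(d) = d²/3
C = √550101/3 (C = √(47521 + (⅓)*(-202)²) = √(47521 + (⅓)*40804) = √(47521 + 40804/3) = √(183367/3) = √550101/3 ≈ 247.23)
r = -6688 (r = -152*(-11 + (-4*(-5) + 5*7)) = -152*(-11 + (20 + 35)) = -152*(-11 + 55) = -152*44 = -6688)
1/(r + C) = 1/(-6688 + √550101/3)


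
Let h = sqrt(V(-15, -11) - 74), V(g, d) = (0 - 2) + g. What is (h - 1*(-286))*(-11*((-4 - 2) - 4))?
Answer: 31460 + 110*I*sqrt(91) ≈ 31460.0 + 1049.3*I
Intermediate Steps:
V(g, d) = -2 + g
h = I*sqrt(91) (h = sqrt((-2 - 15) - 74) = sqrt(-17 - 74) = sqrt(-91) = I*sqrt(91) ≈ 9.5394*I)
(h - 1*(-286))*(-11*((-4 - 2) - 4)) = (I*sqrt(91) - 1*(-286))*(-11*((-4 - 2) - 4)) = (I*sqrt(91) + 286)*(-11*(-6 - 4)) = (286 + I*sqrt(91))*(-11*(-10)) = (286 + I*sqrt(91))*110 = 31460 + 110*I*sqrt(91)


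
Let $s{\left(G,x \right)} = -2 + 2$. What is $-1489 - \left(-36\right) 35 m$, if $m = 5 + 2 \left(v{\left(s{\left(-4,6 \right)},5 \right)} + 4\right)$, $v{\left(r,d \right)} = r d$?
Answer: $14891$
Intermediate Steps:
$s{\left(G,x \right)} = 0$
$v{\left(r,d \right)} = d r$
$m = 13$ ($m = 5 + 2 \left(5 \cdot 0 + 4\right) = 5 + 2 \left(0 + 4\right) = 5 + 2 \cdot 4 = 5 + 8 = 13$)
$-1489 - \left(-36\right) 35 m = -1489 - \left(-36\right) 35 \cdot 13 = -1489 - \left(-1260\right) 13 = -1489 - -16380 = -1489 + 16380 = 14891$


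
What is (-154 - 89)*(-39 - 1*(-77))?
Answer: -9234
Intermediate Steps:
(-154 - 89)*(-39 - 1*(-77)) = -243*(-39 + 77) = -243*38 = -9234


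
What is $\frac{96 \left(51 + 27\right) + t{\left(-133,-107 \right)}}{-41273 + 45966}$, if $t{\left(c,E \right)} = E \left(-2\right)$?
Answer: $\frac{7702}{4693} \approx 1.6412$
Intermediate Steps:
$t{\left(c,E \right)} = - 2 E$
$\frac{96 \left(51 + 27\right) + t{\left(-133,-107 \right)}}{-41273 + 45966} = \frac{96 \left(51 + 27\right) - -214}{-41273 + 45966} = \frac{96 \cdot 78 + 214}{4693} = \left(7488 + 214\right) \frac{1}{4693} = 7702 \cdot \frac{1}{4693} = \frac{7702}{4693}$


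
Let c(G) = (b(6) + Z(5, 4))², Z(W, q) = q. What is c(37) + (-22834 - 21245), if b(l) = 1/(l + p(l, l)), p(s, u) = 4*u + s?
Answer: -57105359/1296 ≈ -44063.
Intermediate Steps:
p(s, u) = s + 4*u
b(l) = 1/(6*l) (b(l) = 1/(l + (l + 4*l)) = 1/(l + 5*l) = 1/(6*l))
c(G) = 21025/1296 (c(G) = ((⅙)/6 + 4)² = ((⅙)*(⅙) + 4)² = (1/36 + 4)² = (145/36)² = 21025/1296)
c(37) + (-22834 - 21245) = 21025/1296 + (-22834 - 21245) = 21025/1296 - 44079 = -57105359/1296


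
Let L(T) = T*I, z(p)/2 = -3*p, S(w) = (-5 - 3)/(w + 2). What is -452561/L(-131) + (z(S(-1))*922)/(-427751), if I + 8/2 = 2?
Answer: -193595015383/112070762 ≈ -1727.4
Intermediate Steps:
I = -2 (I = -4 + 2 = -2)
S(w) = -8/(2 + w)
z(p) = -6*p (z(p) = 2*(-3*p) = -6*p)
L(T) = -2*T (L(T) = T*(-2) = -2*T)
-452561/L(-131) + (z(S(-1))*922)/(-427751) = -452561/((-2*(-131))) + (-(-48)/(2 - 1)*922)/(-427751) = -452561/262 + (-(-48)/1*922)*(-1/427751) = -452561*1/262 + (-(-48)*922)*(-1/427751) = -452561/262 + (-6*(-8)*922)*(-1/427751) = -452561/262 + (48*922)*(-1/427751) = -452561/262 + 44256*(-1/427751) = -452561/262 - 44256/427751 = -193595015383/112070762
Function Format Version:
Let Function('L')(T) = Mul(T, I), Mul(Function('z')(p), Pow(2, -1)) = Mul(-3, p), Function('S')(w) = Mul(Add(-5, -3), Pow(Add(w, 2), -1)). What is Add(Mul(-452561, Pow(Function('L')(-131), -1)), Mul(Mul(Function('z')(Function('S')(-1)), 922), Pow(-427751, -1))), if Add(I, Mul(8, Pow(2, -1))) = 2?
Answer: Rational(-193595015383, 112070762) ≈ -1727.4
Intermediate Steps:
I = -2 (I = Add(-4, 2) = -2)
Function('S')(w) = Mul(-8, Pow(Add(2, w), -1))
Function('z')(p) = Mul(-6, p) (Function('z')(p) = Mul(2, Mul(-3, p)) = Mul(-6, p))
Function('L')(T) = Mul(-2, T) (Function('L')(T) = Mul(T, -2) = Mul(-2, T))
Add(Mul(-452561, Pow(Function('L')(-131), -1)), Mul(Mul(Function('z')(Function('S')(-1)), 922), Pow(-427751, -1))) = Add(Mul(-452561, Pow(Mul(-2, -131), -1)), Mul(Mul(Mul(-6, Mul(-8, Pow(Add(2, -1), -1))), 922), Pow(-427751, -1))) = Add(Mul(-452561, Pow(262, -1)), Mul(Mul(Mul(-6, Mul(-8, Pow(1, -1))), 922), Rational(-1, 427751))) = Add(Mul(-452561, Rational(1, 262)), Mul(Mul(Mul(-6, Mul(-8, 1)), 922), Rational(-1, 427751))) = Add(Rational(-452561, 262), Mul(Mul(Mul(-6, -8), 922), Rational(-1, 427751))) = Add(Rational(-452561, 262), Mul(Mul(48, 922), Rational(-1, 427751))) = Add(Rational(-452561, 262), Mul(44256, Rational(-1, 427751))) = Add(Rational(-452561, 262), Rational(-44256, 427751)) = Rational(-193595015383, 112070762)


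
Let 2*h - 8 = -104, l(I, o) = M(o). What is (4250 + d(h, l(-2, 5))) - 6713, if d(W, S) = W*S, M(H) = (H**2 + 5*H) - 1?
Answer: -4815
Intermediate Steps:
M(H) = -1 + H**2 + 5*H
l(I, o) = -1 + o**2 + 5*o
h = -48 (h = 4 + (1/2)*(-104) = 4 - 52 = -48)
d(W, S) = S*W
(4250 + d(h, l(-2, 5))) - 6713 = (4250 + (-1 + 5**2 + 5*5)*(-48)) - 6713 = (4250 + (-1 + 25 + 25)*(-48)) - 6713 = (4250 + 49*(-48)) - 6713 = (4250 - 2352) - 6713 = 1898 - 6713 = -4815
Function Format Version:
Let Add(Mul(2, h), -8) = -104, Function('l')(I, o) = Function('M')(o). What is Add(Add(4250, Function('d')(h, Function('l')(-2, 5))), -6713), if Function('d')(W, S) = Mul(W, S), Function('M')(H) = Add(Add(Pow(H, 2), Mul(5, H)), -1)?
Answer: -4815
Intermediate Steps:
Function('M')(H) = Add(-1, Pow(H, 2), Mul(5, H))
Function('l')(I, o) = Add(-1, Pow(o, 2), Mul(5, o))
h = -48 (h = Add(4, Mul(Rational(1, 2), -104)) = Add(4, -52) = -48)
Function('d')(W, S) = Mul(S, W)
Add(Add(4250, Function('d')(h, Function('l')(-2, 5))), -6713) = Add(Add(4250, Mul(Add(-1, Pow(5, 2), Mul(5, 5)), -48)), -6713) = Add(Add(4250, Mul(Add(-1, 25, 25), -48)), -6713) = Add(Add(4250, Mul(49, -48)), -6713) = Add(Add(4250, -2352), -6713) = Add(1898, -6713) = -4815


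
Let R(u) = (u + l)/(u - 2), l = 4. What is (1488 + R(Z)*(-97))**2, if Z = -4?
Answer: 2214144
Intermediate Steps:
R(u) = (4 + u)/(-2 + u) (R(u) = (u + 4)/(u - 2) = (4 + u)/(-2 + u))
(1488 + R(Z)*(-97))**2 = (1488 + ((4 - 4)/(-2 - 4))*(-97))**2 = (1488 + (0/(-6))*(-97))**2 = (1488 - 1/6*0*(-97))**2 = (1488 + 0*(-97))**2 = (1488 + 0)**2 = 1488**2 = 2214144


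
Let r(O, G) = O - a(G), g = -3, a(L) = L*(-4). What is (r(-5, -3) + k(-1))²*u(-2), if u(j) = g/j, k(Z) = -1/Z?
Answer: 384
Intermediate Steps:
a(L) = -4*L
r(O, G) = O + 4*G (r(O, G) = O - (-4)*G = O + 4*G)
u(j) = -3/j
(r(-5, -3) + k(-1))²*u(-2) = ((-5 + 4*(-3)) - 1/(-1))²*(-3/(-2)) = ((-5 - 12) - 1*(-1))²*(-3*(-½)) = (-17 + 1)²*(3/2) = (-16)²*(3/2) = 256*(3/2) = 384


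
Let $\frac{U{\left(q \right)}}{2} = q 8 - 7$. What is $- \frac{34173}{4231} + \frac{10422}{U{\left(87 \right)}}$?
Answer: $- \frac{1497456}{2915159} \approx -0.51368$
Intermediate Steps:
$U{\left(q \right)} = -14 + 16 q$ ($U{\left(q \right)} = 2 \left(q 8 - 7\right) = 2 \left(8 q - 7\right) = 2 \left(-7 + 8 q\right) = -14 + 16 q$)
$- \frac{34173}{4231} + \frac{10422}{U{\left(87 \right)}} = - \frac{34173}{4231} + \frac{10422}{-14 + 16 \cdot 87} = \left(-34173\right) \frac{1}{4231} + \frac{10422}{-14 + 1392} = - \frac{34173}{4231} + \frac{10422}{1378} = - \frac{34173}{4231} + 10422 \cdot \frac{1}{1378} = - \frac{34173}{4231} + \frac{5211}{689} = - \frac{1497456}{2915159}$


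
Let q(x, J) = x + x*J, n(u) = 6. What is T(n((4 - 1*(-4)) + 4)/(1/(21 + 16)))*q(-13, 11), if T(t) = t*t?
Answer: -7688304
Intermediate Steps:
q(x, J) = x + J*x
T(t) = t²
T(n((4 - 1*(-4)) + 4)/(1/(21 + 16)))*q(-13, 11) = (6/(1/(21 + 16)))²*(-13*(1 + 11)) = (6/(1/37))²*(-13*12) = (6/(1/37))²*(-156) = (6*37)²*(-156) = 222²*(-156) = 49284*(-156) = -7688304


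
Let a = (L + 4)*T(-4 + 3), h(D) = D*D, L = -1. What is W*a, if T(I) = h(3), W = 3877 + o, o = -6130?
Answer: -60831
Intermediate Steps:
h(D) = D²
W = -2253 (W = 3877 - 6130 = -2253)
T(I) = 9 (T(I) = 3² = 9)
a = 27 (a = (-1 + 4)*9 = 3*9 = 27)
W*a = -2253*27 = -60831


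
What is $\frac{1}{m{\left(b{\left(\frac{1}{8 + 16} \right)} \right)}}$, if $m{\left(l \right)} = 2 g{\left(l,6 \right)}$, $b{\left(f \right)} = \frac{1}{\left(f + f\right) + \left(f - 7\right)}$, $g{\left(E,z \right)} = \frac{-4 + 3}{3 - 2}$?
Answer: $- \frac{1}{2} \approx -0.5$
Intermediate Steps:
$g{\left(E,z \right)} = -1$ ($g{\left(E,z \right)} = - 1^{-1} = \left(-1\right) 1 = -1$)
$b{\left(f \right)} = \frac{1}{-7 + 3 f}$ ($b{\left(f \right)} = \frac{1}{2 f + \left(-7 + f\right)} = \frac{1}{-7 + 3 f}$)
$m{\left(l \right)} = -2$ ($m{\left(l \right)} = 2 \left(-1\right) = -2$)
$\frac{1}{m{\left(b{\left(\frac{1}{8 + 16} \right)} \right)}} = \frac{1}{-2} = - \frac{1}{2}$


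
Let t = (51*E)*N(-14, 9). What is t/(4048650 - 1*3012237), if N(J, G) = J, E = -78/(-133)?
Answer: -884/2187983 ≈ -0.00040402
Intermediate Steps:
E = 78/133 (E = -78*(-1/133) = 78/133 ≈ 0.58647)
t = -7956/19 (t = (51*(78/133))*(-14) = (3978/133)*(-14) = -7956/19 ≈ -418.74)
t/(4048650 - 1*3012237) = -7956/(19*(4048650 - 1*3012237)) = -7956/(19*(4048650 - 3012237)) = -7956/19/1036413 = -7956/19*1/1036413 = -884/2187983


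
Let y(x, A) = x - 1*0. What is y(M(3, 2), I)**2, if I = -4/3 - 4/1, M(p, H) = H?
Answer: 4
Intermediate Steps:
I = -16/3 (I = -4*1/3 - 4*1 = -4/3 - 4 = -16/3 ≈ -5.3333)
y(x, A) = x (y(x, A) = x + 0 = x)
y(M(3, 2), I)**2 = 2**2 = 4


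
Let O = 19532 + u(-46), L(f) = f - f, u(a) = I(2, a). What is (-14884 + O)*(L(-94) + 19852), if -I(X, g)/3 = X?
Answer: 92152984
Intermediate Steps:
I(X, g) = -3*X
u(a) = -6 (u(a) = -3*2 = -6)
L(f) = 0
O = 19526 (O = 19532 - 6 = 19526)
(-14884 + O)*(L(-94) + 19852) = (-14884 + 19526)*(0 + 19852) = 4642*19852 = 92152984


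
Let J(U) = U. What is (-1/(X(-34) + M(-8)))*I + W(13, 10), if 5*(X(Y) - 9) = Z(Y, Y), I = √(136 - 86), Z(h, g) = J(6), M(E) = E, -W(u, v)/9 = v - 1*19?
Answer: 81 - 25*√2/11 ≈ 77.786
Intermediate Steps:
W(u, v) = 171 - 9*v (W(u, v) = -9*(v - 1*19) = -9*(v - 19) = -9*(-19 + v) = 171 - 9*v)
Z(h, g) = 6
I = 5*√2 (I = √50 = 5*√2 ≈ 7.0711)
X(Y) = 51/5 (X(Y) = 9 + (⅕)*6 = 9 + 6/5 = 51/5)
(-1/(X(-34) + M(-8)))*I + W(13, 10) = (-1/(51/5 - 8))*(5*√2) + (171 - 9*10) = (-1/11/5)*(5*√2) + (171 - 90) = (-1*5/11)*(5*√2) + 81 = -25*√2/11 + 81 = 81 - 25*√2/11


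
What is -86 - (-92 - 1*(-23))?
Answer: -17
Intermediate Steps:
-86 - (-92 - 1*(-23)) = -86 - (-92 + 23) = -86 - 1*(-69) = -86 + 69 = -17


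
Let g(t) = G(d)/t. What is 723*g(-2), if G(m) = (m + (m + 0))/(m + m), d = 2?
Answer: -723/2 ≈ -361.50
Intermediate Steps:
G(m) = 1 (G(m) = (m + m)/((2*m)) = (2*m)*(1/(2*m)) = 1)
g(t) = 1/t
723*g(-2) = 723/(-2) = 723*(-1/2) = -723/2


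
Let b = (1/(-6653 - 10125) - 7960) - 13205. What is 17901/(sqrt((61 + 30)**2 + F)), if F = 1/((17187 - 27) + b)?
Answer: 1053*sqrt(37391096873465159363)/32732303329 ≈ 196.71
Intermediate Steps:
b = -355106371/16778 (b = (1/(-16778) - 7960) - 13205 = (-1/16778 - 7960) - 13205 = -133552881/16778 - 13205 = -355106371/16778 ≈ -21165.)
F = -16778/67195891 (F = 1/((17187 - 27) - 355106371/16778) = 1/(17160 - 355106371/16778) = 1/(-67195891/16778) = -16778/67195891 ≈ -0.00024969)
17901/(sqrt((61 + 30)**2 + F)) = 17901/(sqrt((61 + 30)**2 - 16778/67195891)) = 17901/(sqrt(91**2 - 16778/67195891)) = 17901/(sqrt(8281 - 16778/67195891)) = 17901/(sqrt(556449156593/67195891)) = 17901/((sqrt(37391096873465159363)/67195891)) = 17901*(sqrt(37391096873465159363)/556449156593) = 1053*sqrt(37391096873465159363)/32732303329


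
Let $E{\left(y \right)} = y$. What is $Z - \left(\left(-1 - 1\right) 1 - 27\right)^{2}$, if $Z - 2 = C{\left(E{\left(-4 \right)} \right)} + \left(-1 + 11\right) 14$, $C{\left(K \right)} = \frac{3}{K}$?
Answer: $- \frac{2799}{4} \approx -699.75$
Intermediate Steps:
$Z = \frac{565}{4}$ ($Z = 2 + \left(\frac{3}{-4} + \left(-1 + 11\right) 14\right) = 2 + \left(3 \left(- \frac{1}{4}\right) + 10 \cdot 14\right) = 2 + \left(- \frac{3}{4} + 140\right) = 2 + \frac{557}{4} = \frac{565}{4} \approx 141.25$)
$Z - \left(\left(-1 - 1\right) 1 - 27\right)^{2} = \frac{565}{4} - \left(\left(-1 - 1\right) 1 - 27\right)^{2} = \frac{565}{4} - \left(\left(-2\right) 1 - 27\right)^{2} = \frac{565}{4} - \left(-2 - 27\right)^{2} = \frac{565}{4} - \left(-29\right)^{2} = \frac{565}{4} - 841 = - \frac{2799}{4}$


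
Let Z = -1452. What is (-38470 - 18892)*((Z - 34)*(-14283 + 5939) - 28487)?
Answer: -709607921314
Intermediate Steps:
(-38470 - 18892)*((Z - 34)*(-14283 + 5939) - 28487) = (-38470 - 18892)*((-1452 - 34)*(-14283 + 5939) - 28487) = -57362*(-1486*(-8344) - 28487) = -57362*(12399184 - 28487) = -57362*12370697 = -709607921314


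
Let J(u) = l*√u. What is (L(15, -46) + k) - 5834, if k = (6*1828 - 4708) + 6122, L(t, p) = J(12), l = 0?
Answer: 6548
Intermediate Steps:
J(u) = 0 (J(u) = 0*√u = 0)
L(t, p) = 0
k = 12382 (k = (10968 - 4708) + 6122 = 6260 + 6122 = 12382)
(L(15, -46) + k) - 5834 = (0 + 12382) - 5834 = 12382 - 5834 = 6548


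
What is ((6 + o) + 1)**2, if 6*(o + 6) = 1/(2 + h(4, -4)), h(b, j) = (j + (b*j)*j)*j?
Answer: 2036329/2039184 ≈ 0.99860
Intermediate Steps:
h(b, j) = j*(j + b*j**2) (h(b, j) = (j + b*j**2)*j = j*(j + b*j**2))
o = -8569/1428 (o = -6 + 1/(6*(2 + (-4)**2*(1 + 4*(-4)))) = -6 + 1/(6*(2 + 16*(1 - 16))) = -6 + 1/(6*(2 + 16*(-15))) = -6 + 1/(6*(2 - 240)) = -6 + (1/6)/(-238) = -6 + (1/6)*(-1/238) = -6 - 1/1428 = -8569/1428 ≈ -6.0007)
((6 + o) + 1)**2 = ((6 - 8569/1428) + 1)**2 = (-1/1428 + 1)**2 = (1427/1428)**2 = 2036329/2039184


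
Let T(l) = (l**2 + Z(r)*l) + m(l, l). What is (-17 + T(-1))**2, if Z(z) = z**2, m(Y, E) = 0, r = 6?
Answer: 2704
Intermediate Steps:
T(l) = l**2 + 36*l (T(l) = (l**2 + 6**2*l) + 0 = (l**2 + 36*l) + 0 = l**2 + 36*l)
(-17 + T(-1))**2 = (-17 - (36 - 1))**2 = (-17 - 1*35)**2 = (-17 - 35)**2 = (-52)**2 = 2704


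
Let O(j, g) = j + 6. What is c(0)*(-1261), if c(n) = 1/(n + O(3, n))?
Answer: -1261/9 ≈ -140.11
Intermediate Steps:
O(j, g) = 6 + j
c(n) = 1/(9 + n) (c(n) = 1/(n + (6 + 3)) = 1/(n + 9) = 1/(9 + n))
c(0)*(-1261) = -1261/(9 + 0) = -1261/9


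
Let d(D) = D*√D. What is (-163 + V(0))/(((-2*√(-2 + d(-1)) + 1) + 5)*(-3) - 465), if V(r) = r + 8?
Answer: 215686065/672313057 - 99820*I/2016939171 + 2679330*√(-2 - I)/672313057 - 1240*I*√(-2 - I)/2016939171 ≈ 0.32218 - 0.0058496*I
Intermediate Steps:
V(r) = 8 + r
d(D) = D^(3/2)
(-163 + V(0))/(((-2*√(-2 + d(-1)) + 1) + 5)*(-3) - 465) = (-163 + (8 + 0))/(((-2*√(-2 + (-1)^(3/2)) + 1) + 5)*(-3) - 465) = (-163 + 8)/(((-2*√(-2 - I) + 1) + 5)*(-3) - 465) = -155/(((1 - 2*√(-2 - I)) + 5)*(-3) - 465) = -155/((6 - 2*√(-2 - I))*(-3) - 465) = -155/((-18 + 6*√(-2 - I)) - 465) = -155/(-483 + 6*√(-2 - I))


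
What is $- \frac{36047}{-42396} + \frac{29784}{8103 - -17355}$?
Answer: $\frac{363401165}{179886228} \approx 2.0202$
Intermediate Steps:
$- \frac{36047}{-42396} + \frac{29784}{8103 - -17355} = \left(-36047\right) \left(- \frac{1}{42396}\right) + \frac{29784}{8103 + 17355} = \frac{36047}{42396} + \frac{29784}{25458} = \frac{36047}{42396} + 29784 \cdot \frac{1}{25458} = \frac{36047}{42396} + \frac{4964}{4243} = \frac{363401165}{179886228}$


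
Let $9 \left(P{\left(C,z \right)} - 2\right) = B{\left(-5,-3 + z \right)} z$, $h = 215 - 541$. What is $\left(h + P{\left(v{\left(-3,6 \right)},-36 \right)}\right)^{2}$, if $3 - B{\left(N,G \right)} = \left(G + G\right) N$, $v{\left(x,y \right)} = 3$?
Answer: $1498176$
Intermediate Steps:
$B{\left(N,G \right)} = 3 - 2 G N$ ($B{\left(N,G \right)} = 3 - \left(G + G\right) N = 3 - 2 G N$)
$h = -326$
$P{\left(C,z \right)} = 2 + \frac{z \left(-27 + 10 z\right)}{9}$ ($P{\left(C,z \right)} = 2 + \frac{\left(3 - 2 \left(-3 + z\right) \left(-5\right)\right) z}{9} = 2 + \frac{\left(3 + \left(-30 + 10 z\right)\right) z}{9} = 2 + \frac{\left(-27 + 10 z\right) z}{9} = 2 + \frac{z \left(-27 + 10 z\right)}{9}$)
$\left(h + P{\left(v{\left(-3,6 \right)},-36 \right)}\right)^{2} = \left(-326 + \left(2 + \frac{1}{9} \left(-36\right) \left(-27 + 10 \left(-36\right)\right)\right)\right)^{2} = \left(-326 + \left(2 + \frac{1}{9} \left(-36\right) \left(-27 - 360\right)\right)\right)^{2} = \left(-326 + \left(2 + \frac{1}{9} \left(-36\right) \left(-387\right)\right)\right)^{2} = \left(-326 + \left(2 + 1548\right)\right)^{2} = \left(-326 + 1550\right)^{2} = 1224^{2} = 1498176$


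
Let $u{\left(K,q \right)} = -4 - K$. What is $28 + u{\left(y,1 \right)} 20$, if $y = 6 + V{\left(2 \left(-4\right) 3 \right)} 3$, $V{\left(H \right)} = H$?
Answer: $1268$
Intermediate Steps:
$y = -66$ ($y = 6 + 2 \left(-4\right) 3 \cdot 3 = 6 + \left(-8\right) 3 \cdot 3 = 6 - 72 = -66$)
$28 + u{\left(y,1 \right)} 20 = 28 + \left(-4 - -66\right) 20 = 28 + \left(-4 + 66\right) 20 = 28 + 62 \cdot 20 = 28 + 1240 = 1268$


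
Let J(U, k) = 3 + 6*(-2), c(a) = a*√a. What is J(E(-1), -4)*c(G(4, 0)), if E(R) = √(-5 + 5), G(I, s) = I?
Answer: -72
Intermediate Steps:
E(R) = 0 (E(R) = √0 = 0)
c(a) = a^(3/2)
J(U, k) = -9 (J(U, k) = 3 - 12 = -9)
J(E(-1), -4)*c(G(4, 0)) = -9*4^(3/2) = -9*8 = -72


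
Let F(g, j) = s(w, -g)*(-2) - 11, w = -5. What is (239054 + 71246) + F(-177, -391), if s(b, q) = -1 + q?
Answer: 309937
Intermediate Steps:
F(g, j) = -9 + 2*g (F(g, j) = (-1 - g)*(-2) - 11 = (2 + 2*g) - 11 = -9 + 2*g)
(239054 + 71246) + F(-177, -391) = (239054 + 71246) + (-9 + 2*(-177)) = 310300 + (-9 - 354) = 310300 - 363 = 309937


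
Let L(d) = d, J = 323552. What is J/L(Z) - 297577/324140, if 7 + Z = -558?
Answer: -21008855257/36627820 ≈ -573.58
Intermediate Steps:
Z = -565 (Z = -7 - 558 = -565)
J/L(Z) - 297577/324140 = 323552/(-565) - 297577/324140 = 323552*(-1/565) - 297577*1/324140 = -323552/565 - 297577/324140 = -21008855257/36627820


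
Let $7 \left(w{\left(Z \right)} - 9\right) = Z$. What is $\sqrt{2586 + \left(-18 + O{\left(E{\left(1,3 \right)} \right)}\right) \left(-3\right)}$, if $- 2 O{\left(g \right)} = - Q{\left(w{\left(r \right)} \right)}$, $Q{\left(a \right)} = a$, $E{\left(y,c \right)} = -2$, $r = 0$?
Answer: $\frac{\sqrt{10506}}{2} \approx 51.249$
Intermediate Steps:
$w{\left(Z \right)} = 9 + \frac{Z}{7}$
$O{\left(g \right)} = \frac{9}{2}$ ($O{\left(g \right)} = - \frac{\left(-1\right) \left(9 + \frac{1}{7} \cdot 0\right)}{2} = - \frac{\left(-1\right) \left(9 + 0\right)}{2} = - \frac{\left(-1\right) 9}{2} = \left(- \frac{1}{2}\right) \left(-9\right) = \frac{9}{2}$)
$\sqrt{2586 + \left(-18 + O{\left(E{\left(1,3 \right)} \right)}\right) \left(-3\right)} = \sqrt{2586 + \left(-18 + \frac{9}{2}\right) \left(-3\right)} = \sqrt{2586 - - \frac{81}{2}} = \sqrt{2586 + \frac{81}{2}} = \sqrt{\frac{5253}{2}} = \frac{\sqrt{10506}}{2}$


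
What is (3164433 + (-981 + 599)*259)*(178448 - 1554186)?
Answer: -4217317960310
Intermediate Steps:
(3164433 + (-981 + 599)*259)*(178448 - 1554186) = (3164433 - 382*259)*(-1375738) = (3164433 - 98938)*(-1375738) = 3065495*(-1375738) = -4217317960310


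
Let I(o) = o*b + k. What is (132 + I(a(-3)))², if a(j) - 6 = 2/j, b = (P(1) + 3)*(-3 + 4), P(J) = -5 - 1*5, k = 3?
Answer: 85849/9 ≈ 9538.8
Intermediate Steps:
P(J) = -10 (P(J) = -5 - 5 = -10)
b = -7 (b = (-10 + 3)*(-3 + 4) = -7*1 = -7)
a(j) = 6 + 2/j
I(o) = 3 - 7*o (I(o) = o*(-7) + 3 = -7*o + 3 = 3 - 7*o)
(132 + I(a(-3)))² = (132 + (3 - 7*(6 + 2/(-3))))² = (132 + (3 - 7*(6 + 2*(-⅓))))² = (132 + (3 - 7*(6 - ⅔)))² = (132 + (3 - 7*16/3))² = (132 + (3 - 112/3))² = (132 - 103/3)² = (293/3)² = 85849/9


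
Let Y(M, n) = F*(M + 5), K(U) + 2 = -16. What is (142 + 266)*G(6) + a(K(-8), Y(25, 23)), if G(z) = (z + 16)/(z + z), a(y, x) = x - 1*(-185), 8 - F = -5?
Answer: 1323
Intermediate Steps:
F = 13 (F = 8 - 1*(-5) = 8 + 5 = 13)
K(U) = -18 (K(U) = -2 - 16 = -18)
Y(M, n) = 65 + 13*M (Y(M, n) = 13*(M + 5) = 13*(5 + M) = 65 + 13*M)
a(y, x) = 185 + x (a(y, x) = x + 185 = 185 + x)
G(z) = (16 + z)/(2*z) (G(z) = (16 + z)/((2*z)) = (16 + z)*(1/(2*z)) = (16 + z)/(2*z))
(142 + 266)*G(6) + a(K(-8), Y(25, 23)) = (142 + 266)*((½)*(16 + 6)/6) + (185 + (65 + 13*25)) = 408*((½)*(⅙)*22) + (185 + (65 + 325)) = 408*(11/6) + (185 + 390) = 748 + 575 = 1323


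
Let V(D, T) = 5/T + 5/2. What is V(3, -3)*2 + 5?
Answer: 20/3 ≈ 6.6667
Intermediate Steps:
V(D, T) = 5/2 + 5/T (V(D, T) = 5/T + 5*(½) = 5/T + 5/2 = 5/2 + 5/T)
V(3, -3)*2 + 5 = (5/2 + 5/(-3))*2 + 5 = (5/2 + 5*(-⅓))*2 + 5 = (5/2 - 5/3)*2 + 5 = (⅚)*2 + 5 = 5/3 + 5 = 20/3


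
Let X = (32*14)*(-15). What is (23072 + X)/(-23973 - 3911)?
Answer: -4088/6971 ≈ -0.58643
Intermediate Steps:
X = -6720 (X = 448*(-15) = -6720)
(23072 + X)/(-23973 - 3911) = (23072 - 6720)/(-23973 - 3911) = 16352/(-27884) = 16352*(-1/27884) = -4088/6971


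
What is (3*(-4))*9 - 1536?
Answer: -1644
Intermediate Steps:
(3*(-4))*9 - 1536 = -12*9 - 1536 = -108 - 1536 = -1644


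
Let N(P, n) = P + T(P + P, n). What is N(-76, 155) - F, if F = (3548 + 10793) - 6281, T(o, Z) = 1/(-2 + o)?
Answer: -1252945/154 ≈ -8136.0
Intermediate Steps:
F = 8060 (F = 14341 - 6281 = 8060)
N(P, n) = P + 1/(-2 + 2*P) (N(P, n) = P + 1/(-2 + (P + P)) = P + 1/(-2 + 2*P))
N(-76, 155) - F = (½ - 76*(-1 - 76))/(-1 - 76) - 1*8060 = (½ - 76*(-77))/(-77) - 8060 = -(½ + 5852)/77 - 8060 = -1/77*11705/2 - 8060 = -11705/154 - 8060 = -1252945/154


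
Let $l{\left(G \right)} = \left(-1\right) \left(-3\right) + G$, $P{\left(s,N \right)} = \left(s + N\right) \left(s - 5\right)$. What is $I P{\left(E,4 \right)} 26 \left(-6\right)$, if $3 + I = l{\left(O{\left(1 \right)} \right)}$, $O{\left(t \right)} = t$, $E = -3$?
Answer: $1248$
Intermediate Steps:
$P{\left(s,N \right)} = \left(-5 + s\right) \left(N + s\right)$ ($P{\left(s,N \right)} = \left(N + s\right) \left(-5 + s\right) = \left(-5 + s\right) \left(N + s\right)$)
$l{\left(G \right)} = 3 + G$
$I = 1$ ($I = -3 + \left(3 + 1\right) = -3 + 4 = 1$)
$I P{\left(E,4 \right)} 26 \left(-6\right) = 1 \left(\left(-3\right)^{2} - 20 - -15 + 4 \left(-3\right)\right) 26 \left(-6\right) = 1 \left(9 - 20 + 15 - 12\right) \left(-156\right) = 1 \left(\left(-8\right) \left(-156\right)\right) = 1 \cdot 1248 = 1248$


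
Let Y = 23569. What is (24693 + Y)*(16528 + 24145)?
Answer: 1962960326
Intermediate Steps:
(24693 + Y)*(16528 + 24145) = (24693 + 23569)*(16528 + 24145) = 48262*40673 = 1962960326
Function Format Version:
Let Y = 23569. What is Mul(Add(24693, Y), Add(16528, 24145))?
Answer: 1962960326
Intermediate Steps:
Mul(Add(24693, Y), Add(16528, 24145)) = Mul(Add(24693, 23569), Add(16528, 24145)) = Mul(48262, 40673) = 1962960326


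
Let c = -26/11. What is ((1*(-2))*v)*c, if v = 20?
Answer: 1040/11 ≈ 94.545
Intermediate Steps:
c = -26/11 (c = -26*1/11 = -26/11 ≈ -2.3636)
((1*(-2))*v)*c = ((1*(-2))*20)*(-26/11) = -2*20*(-26/11) = -40*(-26/11) = 1040/11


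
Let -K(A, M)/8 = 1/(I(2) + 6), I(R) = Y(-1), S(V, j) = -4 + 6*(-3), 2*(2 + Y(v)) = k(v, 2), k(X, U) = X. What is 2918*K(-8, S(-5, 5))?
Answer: -46688/7 ≈ -6669.7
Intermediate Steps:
Y(v) = -2 + v/2
S(V, j) = -22 (S(V, j) = -4 - 18 = -22)
I(R) = -5/2 (I(R) = -2 + (½)*(-1) = -2 - ½ = -5/2)
K(A, M) = -16/7 (K(A, M) = -8/(-5/2 + 6) = -8/7/2 = -8*2/7 = -16/7)
2918*K(-8, S(-5, 5)) = 2918*(-16/7) = -46688/7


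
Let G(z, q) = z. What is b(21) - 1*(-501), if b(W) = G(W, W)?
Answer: 522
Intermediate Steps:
b(W) = W
b(21) - 1*(-501) = 21 - 1*(-501) = 21 + 501 = 522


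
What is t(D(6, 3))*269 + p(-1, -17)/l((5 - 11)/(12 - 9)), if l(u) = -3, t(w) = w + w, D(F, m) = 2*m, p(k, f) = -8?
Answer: 9692/3 ≈ 3230.7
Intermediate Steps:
t(w) = 2*w
t(D(6, 3))*269 + p(-1, -17)/l((5 - 11)/(12 - 9)) = (2*(2*3))*269 - 8/(-3) = (2*6)*269 - 8*(-1/3) = 12*269 + 8/3 = 3228 + 8/3 = 9692/3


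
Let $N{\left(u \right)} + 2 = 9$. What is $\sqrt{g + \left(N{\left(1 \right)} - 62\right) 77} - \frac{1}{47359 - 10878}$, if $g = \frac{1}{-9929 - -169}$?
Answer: $- \frac{1}{36481} + \frac{i \sqrt{25213496610}}{2440} \approx -2.7412 \cdot 10^{-5} + 65.077 i$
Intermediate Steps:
$N{\left(u \right)} = 7$ ($N{\left(u \right)} = -2 + 9 = 7$)
$g = - \frac{1}{9760}$ ($g = \frac{1}{-9929 + 169} = \frac{1}{-9760} = - \frac{1}{9760} \approx -0.00010246$)
$\sqrt{g + \left(N{\left(1 \right)} - 62\right) 77} - \frac{1}{47359 - 10878} = \sqrt{- \frac{1}{9760} + \left(7 - 62\right) 77} - \frac{1}{47359 - 10878} = \sqrt{- \frac{1}{9760} - 4235} - \frac{1}{36481} = \sqrt{- \frac{41333601}{9760}} - \frac{1}{36481} = \frac{i \sqrt{25213496610}}{2440} - \frac{1}{36481} = - \frac{1}{36481} + \frac{i \sqrt{25213496610}}{2440}$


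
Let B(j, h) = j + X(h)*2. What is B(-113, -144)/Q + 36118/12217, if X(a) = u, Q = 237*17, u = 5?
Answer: 144261071/49222293 ≈ 2.9308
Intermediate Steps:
Q = 4029
X(a) = 5
B(j, h) = 10 + j (B(j, h) = j + 5*2 = j + 10 = 10 + j)
B(-113, -144)/Q + 36118/12217 = (10 - 113)/4029 + 36118/12217 = -103*1/4029 + 36118*(1/12217) = -103/4029 + 36118/12217 = 144261071/49222293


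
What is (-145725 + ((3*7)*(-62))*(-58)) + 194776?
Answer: 124567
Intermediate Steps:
(-145725 + ((3*7)*(-62))*(-58)) + 194776 = (-145725 + (21*(-62))*(-58)) + 194776 = (-145725 - 1302*(-58)) + 194776 = (-145725 + 75516) + 194776 = -70209 + 194776 = 124567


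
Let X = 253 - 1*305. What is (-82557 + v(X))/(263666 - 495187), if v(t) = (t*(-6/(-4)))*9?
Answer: 83259/231521 ≈ 0.35962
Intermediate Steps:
X = -52 (X = 253 - 305 = -52)
v(t) = 27*t/2 (v(t) = (t*(-6*(-1/4)))*9 = (t*(3/2))*9 = (3*t/2)*9 = 27*t/2)
(-82557 + v(X))/(263666 - 495187) = (-82557 + (27/2)*(-52))/(263666 - 495187) = (-82557 - 702)/(-231521) = -83259*(-1/231521) = 83259/231521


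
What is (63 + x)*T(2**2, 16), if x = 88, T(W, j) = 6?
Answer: 906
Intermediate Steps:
(63 + x)*T(2**2, 16) = (63 + 88)*6 = 151*6 = 906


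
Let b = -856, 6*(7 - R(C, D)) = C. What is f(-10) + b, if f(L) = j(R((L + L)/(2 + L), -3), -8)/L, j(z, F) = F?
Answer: -4276/5 ≈ -855.20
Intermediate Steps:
R(C, D) = 7 - C/6
f(L) = -8/L
f(-10) + b = -8/(-10) - 856 = -8*(-1/10) - 856 = 4/5 - 856 = -4276/5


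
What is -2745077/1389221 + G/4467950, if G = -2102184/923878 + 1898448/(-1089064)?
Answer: -77127823888958836163602/39032618705999845063465 ≈ -1.9760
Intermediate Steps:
G = -252709203570/62885141887 (G = -2102184*1/923878 + 1898448*(-1/1089064) = -1051092/461939 - 237306/136133 = -252709203570/62885141887 ≈ -4.0186)
-2745077/1389221 + G/4467950 = -2745077/1389221 - 252709203570/62885141887/4467950 = -2745077*1/1389221 - 252709203570/62885141887*1/4467950 = -2745077/1389221 - 25270920357/28096766969402165 = -77127823888958836163602/39032618705999845063465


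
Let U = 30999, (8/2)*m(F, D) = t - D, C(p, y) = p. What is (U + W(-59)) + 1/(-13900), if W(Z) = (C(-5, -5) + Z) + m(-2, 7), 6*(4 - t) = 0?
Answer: 214993037/6950 ≈ 30934.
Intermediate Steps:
t = 4 (t = 4 - ⅙*0 = 4 + 0 = 4)
m(F, D) = 1 - D/4 (m(F, D) = (4 - D)/4 = 1 - D/4)
W(Z) = -23/4 + Z (W(Z) = (-5 + Z) + (1 - ¼*7) = (-5 + Z) + (1 - 7/4) = (-5 + Z) - ¾ = -23/4 + Z)
(U + W(-59)) + 1/(-13900) = (30999 + (-23/4 - 59)) + 1/(-13900) = (30999 - 259/4) - 1/13900 = 123737/4 - 1/13900 = 214993037/6950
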